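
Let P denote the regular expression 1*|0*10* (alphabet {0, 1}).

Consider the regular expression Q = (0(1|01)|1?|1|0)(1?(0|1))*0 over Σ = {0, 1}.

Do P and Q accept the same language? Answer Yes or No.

The empty string ε is accepted by P but rejected by Q.
So L(P) ≠ L(Q).

No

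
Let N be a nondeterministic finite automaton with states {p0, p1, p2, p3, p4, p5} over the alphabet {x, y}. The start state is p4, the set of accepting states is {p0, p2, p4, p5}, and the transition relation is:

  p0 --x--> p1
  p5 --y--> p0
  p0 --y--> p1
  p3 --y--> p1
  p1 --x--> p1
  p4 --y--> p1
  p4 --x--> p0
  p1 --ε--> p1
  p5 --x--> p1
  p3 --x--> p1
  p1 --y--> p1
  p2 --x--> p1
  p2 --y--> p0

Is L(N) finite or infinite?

finite

The useful states (reachable from p4 and able to reach an accepting state) are {p0, p4}.
Restricted to these states the transition graph has no cycle, so every accepting path has bounded length and L is finite.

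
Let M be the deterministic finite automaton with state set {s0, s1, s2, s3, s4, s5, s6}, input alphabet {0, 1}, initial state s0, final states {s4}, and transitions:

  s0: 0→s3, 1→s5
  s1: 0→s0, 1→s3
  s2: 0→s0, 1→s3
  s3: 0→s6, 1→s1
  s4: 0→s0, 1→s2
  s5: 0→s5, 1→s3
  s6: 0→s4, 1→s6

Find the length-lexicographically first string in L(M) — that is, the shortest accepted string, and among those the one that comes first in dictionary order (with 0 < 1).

000

A breadth-first search from s0 reaches an accepting state first via the path s0 → s3 → s6 → s4 on input 000.
No string of length < 3 is accepted (BFS exhausts all shorter strings without reaching an accepting state), and 000 is the lexicographically least accepting string of length 3.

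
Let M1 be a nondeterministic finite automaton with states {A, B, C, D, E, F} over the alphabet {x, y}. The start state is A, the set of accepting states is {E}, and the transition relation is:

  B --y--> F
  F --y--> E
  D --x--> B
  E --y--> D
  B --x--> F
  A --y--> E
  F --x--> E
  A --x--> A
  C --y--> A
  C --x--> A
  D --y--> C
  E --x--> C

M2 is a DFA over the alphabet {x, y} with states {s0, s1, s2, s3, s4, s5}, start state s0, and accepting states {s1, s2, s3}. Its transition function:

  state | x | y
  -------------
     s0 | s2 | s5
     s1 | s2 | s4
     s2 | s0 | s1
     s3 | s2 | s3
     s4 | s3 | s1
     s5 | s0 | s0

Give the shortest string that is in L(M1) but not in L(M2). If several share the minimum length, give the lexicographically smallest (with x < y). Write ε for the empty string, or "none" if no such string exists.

y

The string y is accepted by M1 but not by M2.
No shorter string lies in the difference, and y is the lexicographically first length-1 string in L(M1) \ L(M2).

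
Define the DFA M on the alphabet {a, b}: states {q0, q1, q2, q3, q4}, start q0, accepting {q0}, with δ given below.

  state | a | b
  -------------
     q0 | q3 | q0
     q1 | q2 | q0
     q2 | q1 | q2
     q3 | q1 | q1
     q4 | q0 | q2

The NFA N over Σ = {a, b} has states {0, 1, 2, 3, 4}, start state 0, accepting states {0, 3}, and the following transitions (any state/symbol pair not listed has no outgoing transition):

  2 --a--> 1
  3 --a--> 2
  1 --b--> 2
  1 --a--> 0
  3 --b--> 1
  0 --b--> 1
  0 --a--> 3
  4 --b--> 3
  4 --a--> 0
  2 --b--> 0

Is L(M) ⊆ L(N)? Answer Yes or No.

The string b is in L(M) but not in L(N).
So L(M) ⊄ L(N).

No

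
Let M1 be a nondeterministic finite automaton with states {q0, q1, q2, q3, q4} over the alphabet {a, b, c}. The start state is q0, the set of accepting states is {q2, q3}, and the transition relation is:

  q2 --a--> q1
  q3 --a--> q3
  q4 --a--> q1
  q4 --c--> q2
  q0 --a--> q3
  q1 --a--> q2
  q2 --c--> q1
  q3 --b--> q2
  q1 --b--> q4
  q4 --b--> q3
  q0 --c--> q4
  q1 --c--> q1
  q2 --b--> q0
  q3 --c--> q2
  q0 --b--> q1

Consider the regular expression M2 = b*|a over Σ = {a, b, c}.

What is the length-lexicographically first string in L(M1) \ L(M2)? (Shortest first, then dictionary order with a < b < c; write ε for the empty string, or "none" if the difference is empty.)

aa

The string aa is accepted by M1 but not by M2.
No shorter string lies in the difference, and aa is the lexicographically first length-2 string in L(M1) \ L(M2).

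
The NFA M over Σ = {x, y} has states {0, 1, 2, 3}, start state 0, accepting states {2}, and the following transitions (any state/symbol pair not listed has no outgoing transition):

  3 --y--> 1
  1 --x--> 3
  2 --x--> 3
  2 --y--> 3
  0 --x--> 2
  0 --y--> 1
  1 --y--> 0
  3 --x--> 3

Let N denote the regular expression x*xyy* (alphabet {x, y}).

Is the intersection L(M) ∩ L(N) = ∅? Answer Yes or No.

Yes

Converting the expression N to a DFA (subset construction, then merging equivalent states) gives the minimal DFA with states {n0, n1, n2, n3}, start state n0, accepting states {n3} and transitions n0: x→n1, y→n2; n1: x→n1, y→n3; n2: x→n2, y→n2; n3: x→n2, y→n3.
Exploring the product automaton M × N from the start pair (0, n0), following both machines on each input symbol, reaches 10 state pairs: (0, n0), (2, n1), (1, n2), (3, n1), (3, n3), (3, n2), (0, n2), (1, n3), (2, n2), (0, n3).
M accepts in {2} and N accepts in {n3}; no reachable pair has both components accepting, so no string drives both machines to acceptance simultaneously and L(M) ∩ L(N) = ∅.
So no string is accepted by both, and the intersection is empty.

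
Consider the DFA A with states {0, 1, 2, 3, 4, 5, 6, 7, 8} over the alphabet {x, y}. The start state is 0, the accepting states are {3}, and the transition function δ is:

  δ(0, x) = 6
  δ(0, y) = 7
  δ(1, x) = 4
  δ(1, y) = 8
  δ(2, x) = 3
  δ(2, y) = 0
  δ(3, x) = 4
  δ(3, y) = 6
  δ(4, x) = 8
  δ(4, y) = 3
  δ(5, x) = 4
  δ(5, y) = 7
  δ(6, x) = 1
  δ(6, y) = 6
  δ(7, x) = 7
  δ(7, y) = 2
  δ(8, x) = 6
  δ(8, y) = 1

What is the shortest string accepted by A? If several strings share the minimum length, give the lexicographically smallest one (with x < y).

yyx

A breadth-first search from 0 reaches an accepting state first via the path 0 → 7 → 2 → 3 on input yyx.
No string of length < 3 is accepted (BFS exhausts all shorter strings without reaching an accepting state), and yyx is the lexicographically least accepting string of length 3.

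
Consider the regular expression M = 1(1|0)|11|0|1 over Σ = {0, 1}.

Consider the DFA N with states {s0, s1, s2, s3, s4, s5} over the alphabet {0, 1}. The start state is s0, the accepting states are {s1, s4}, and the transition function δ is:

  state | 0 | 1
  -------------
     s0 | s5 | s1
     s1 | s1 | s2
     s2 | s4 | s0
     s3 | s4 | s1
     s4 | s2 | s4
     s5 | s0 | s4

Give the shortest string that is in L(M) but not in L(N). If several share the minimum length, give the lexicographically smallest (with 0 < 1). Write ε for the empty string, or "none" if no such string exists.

0

The string 0 is accepted by M but not by N.
No shorter string lies in the difference, and 0 is the lexicographically first length-1 string in L(M) \ L(N).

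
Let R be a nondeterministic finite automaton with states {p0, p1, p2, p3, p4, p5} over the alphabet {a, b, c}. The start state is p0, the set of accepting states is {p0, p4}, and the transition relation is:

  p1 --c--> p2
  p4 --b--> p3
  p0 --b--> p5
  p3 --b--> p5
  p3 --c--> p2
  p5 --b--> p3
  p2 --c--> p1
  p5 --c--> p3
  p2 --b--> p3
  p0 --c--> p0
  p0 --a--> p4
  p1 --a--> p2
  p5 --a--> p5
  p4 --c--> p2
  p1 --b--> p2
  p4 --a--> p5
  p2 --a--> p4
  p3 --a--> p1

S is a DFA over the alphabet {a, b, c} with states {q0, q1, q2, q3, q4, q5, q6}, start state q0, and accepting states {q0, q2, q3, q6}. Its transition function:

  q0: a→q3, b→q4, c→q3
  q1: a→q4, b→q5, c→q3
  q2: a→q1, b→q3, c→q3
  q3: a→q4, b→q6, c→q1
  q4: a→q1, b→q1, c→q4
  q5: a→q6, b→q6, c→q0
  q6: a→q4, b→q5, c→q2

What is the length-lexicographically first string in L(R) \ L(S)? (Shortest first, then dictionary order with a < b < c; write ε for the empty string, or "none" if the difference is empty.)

The string ca is accepted by R but not by S.
No shorter string lies in the difference, and ca is the lexicographically first length-2 string in L(R) \ L(S).

ca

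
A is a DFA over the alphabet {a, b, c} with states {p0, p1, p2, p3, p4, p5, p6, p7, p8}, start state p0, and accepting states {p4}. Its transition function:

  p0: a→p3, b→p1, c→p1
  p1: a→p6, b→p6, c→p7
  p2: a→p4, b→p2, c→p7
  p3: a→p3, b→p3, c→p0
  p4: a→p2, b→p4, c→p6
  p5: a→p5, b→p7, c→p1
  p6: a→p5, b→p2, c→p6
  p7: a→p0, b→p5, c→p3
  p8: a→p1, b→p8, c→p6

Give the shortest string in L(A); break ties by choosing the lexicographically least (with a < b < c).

baba

A breadth-first search from p0 reaches an accepting state first via the path p0 → p1 → p6 → p2 → p4 on input baba.
No string of length < 4 is accepted (BFS exhausts all shorter strings without reaching an accepting state), and baba is the lexicographically least accepting string of length 4.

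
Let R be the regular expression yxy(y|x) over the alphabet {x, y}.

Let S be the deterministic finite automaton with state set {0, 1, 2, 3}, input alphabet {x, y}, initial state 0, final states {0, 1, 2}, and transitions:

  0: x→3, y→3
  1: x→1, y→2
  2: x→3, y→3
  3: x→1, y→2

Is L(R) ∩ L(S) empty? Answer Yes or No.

Converting the expression R to a DFA (subset construction, then merging equivalent states) gives the minimal DFA with states {r0, r1, r2, r3, r4, r5}, start state r0, accepting states {r5} and transitions r0: x→r1, y→r2; r1: x→r1, y→r1; r2: x→r3, y→r1; r3: x→r1, y→r4; r4: x→r5, y→r5; r5: x→r1, y→r1.
Exploring the product automaton R × S from the start pair (r0, 0), following both machines on each input symbol, reaches 8 state pairs: (r0, 0), (r1, 3), (r2, 3), (r1, 1), (r1, 2), (r3, 1), (r4, 2), (r5, 3).
R accepts in {r5} and S accepts in {0, 1, 2}; no reachable pair has both components accepting, so no string drives both machines to acceptance simultaneously and L(R) ∩ L(S) = ∅.
So no string is accepted by both, and the intersection is empty.

Yes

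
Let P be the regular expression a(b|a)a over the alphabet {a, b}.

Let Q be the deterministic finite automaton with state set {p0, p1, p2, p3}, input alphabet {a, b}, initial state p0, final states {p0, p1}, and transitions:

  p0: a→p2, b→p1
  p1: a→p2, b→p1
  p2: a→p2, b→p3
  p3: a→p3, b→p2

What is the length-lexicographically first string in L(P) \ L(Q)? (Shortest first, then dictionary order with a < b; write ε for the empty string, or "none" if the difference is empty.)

The string aaa is accepted by P but not by Q.
No shorter string lies in the difference, and aaa is the lexicographically first length-3 string in L(P) \ L(Q).

aaa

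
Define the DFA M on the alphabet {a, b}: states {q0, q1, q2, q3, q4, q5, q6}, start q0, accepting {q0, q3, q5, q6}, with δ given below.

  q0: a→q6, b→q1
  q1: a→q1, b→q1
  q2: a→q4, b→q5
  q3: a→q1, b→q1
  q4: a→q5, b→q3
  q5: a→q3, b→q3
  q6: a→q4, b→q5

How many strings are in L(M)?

9

The useful subgraph on states {q0, q3, q4, q5, q6} is acyclic, so L(M) is finite; the longest accepting path visits 5 useful states, giving maximum string length 4.
Counting accepting paths from q0 by length: 1 of length 0, 1 of length 1, 1 of length 2, 4 of length 3, 2 of length 4. Total 9.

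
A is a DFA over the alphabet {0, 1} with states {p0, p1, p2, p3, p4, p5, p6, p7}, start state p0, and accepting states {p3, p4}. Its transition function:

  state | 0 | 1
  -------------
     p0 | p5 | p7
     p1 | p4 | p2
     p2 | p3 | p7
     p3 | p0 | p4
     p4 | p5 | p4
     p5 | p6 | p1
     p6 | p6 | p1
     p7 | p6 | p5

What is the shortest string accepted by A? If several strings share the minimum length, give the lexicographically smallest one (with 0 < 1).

010

A breadth-first search from p0 reaches an accepting state first via the path p0 → p5 → p1 → p4 on input 010.
No string of length < 3 is accepted (BFS exhausts all shorter strings without reaching an accepting state), and 010 is the lexicographically least accepting string of length 3.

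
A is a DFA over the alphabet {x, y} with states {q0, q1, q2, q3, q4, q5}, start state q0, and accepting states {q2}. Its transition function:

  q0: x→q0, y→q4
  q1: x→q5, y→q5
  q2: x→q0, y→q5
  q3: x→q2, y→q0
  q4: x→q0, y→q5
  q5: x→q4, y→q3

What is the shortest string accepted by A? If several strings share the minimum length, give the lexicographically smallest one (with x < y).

yyyx

A breadth-first search from q0 reaches an accepting state first via the path q0 → q4 → q5 → q3 → q2 on input yyyx.
No string of length < 4 is accepted (BFS exhausts all shorter strings without reaching an accepting state), and yyyx is the lexicographically least accepting string of length 4.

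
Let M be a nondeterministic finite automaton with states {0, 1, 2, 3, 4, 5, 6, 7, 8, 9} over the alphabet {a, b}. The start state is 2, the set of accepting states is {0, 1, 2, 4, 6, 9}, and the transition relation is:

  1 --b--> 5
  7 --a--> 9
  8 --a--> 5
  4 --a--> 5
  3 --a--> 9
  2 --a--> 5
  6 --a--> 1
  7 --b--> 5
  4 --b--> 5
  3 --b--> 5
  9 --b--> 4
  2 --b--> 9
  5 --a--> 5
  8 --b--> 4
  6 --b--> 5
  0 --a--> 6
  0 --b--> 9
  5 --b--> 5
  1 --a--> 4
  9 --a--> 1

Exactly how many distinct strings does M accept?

5

The useful subgraph on states {1, 2, 4, 9} is acyclic, so L(M) is finite; the longest accepting path visits 4 useful states, giving maximum string length 3.
Counting accepting paths from 2 by length: 1 of length 0, 1 of length 1, 2 of length 2, 1 of length 3. Total 5.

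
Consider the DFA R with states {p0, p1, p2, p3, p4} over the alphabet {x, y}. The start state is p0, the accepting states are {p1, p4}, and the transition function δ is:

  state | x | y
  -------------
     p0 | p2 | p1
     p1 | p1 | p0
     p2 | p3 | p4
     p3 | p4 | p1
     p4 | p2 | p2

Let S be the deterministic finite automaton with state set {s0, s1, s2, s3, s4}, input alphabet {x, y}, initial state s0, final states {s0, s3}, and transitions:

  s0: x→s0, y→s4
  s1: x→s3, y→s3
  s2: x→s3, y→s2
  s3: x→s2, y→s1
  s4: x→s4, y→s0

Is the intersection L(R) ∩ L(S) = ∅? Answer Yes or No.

No

The string xxx is accepted by both R and S.
Hence L(R) ∩ L(S) ≠ ∅.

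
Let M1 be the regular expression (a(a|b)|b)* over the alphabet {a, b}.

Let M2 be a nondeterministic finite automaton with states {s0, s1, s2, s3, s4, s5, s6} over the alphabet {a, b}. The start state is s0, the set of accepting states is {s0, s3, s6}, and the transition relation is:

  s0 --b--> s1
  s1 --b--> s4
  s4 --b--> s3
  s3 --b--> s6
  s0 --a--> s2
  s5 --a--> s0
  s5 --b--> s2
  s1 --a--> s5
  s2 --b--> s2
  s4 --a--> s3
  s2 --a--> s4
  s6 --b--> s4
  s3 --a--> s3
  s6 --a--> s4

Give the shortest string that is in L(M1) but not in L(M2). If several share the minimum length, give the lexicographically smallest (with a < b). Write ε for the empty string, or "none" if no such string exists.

b

The string b is accepted by M1 but not by M2.
No shorter string lies in the difference, and b is the lexicographically first length-1 string in L(M1) \ L(M2).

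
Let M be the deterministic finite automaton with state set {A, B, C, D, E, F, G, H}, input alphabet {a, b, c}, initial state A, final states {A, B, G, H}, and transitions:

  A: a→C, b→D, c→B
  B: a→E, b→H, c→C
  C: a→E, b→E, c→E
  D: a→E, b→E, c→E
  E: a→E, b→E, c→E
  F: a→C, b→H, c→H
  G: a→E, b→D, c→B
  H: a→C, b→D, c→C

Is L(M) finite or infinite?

finite

The useful states (reachable from A and able to reach an accepting state) are {A, B, H}.
Restricted to these states the transition graph has no cycle, so every accepting path has bounded length and L is finite.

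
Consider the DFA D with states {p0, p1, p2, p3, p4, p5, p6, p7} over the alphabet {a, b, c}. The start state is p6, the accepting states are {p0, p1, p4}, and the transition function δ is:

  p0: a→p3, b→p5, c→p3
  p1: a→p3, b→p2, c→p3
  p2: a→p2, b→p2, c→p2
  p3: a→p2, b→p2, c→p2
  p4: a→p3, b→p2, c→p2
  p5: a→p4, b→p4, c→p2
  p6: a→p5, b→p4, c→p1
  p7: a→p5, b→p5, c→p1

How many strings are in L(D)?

The useful subgraph on states {p1, p4, p5, p6} is acyclic, so L(D) is finite; the longest accepting path visits 3 useful states, giving maximum string length 2.
Counting accepting paths from p6 by length: 2 of length 1, 2 of length 2. Total 4.

4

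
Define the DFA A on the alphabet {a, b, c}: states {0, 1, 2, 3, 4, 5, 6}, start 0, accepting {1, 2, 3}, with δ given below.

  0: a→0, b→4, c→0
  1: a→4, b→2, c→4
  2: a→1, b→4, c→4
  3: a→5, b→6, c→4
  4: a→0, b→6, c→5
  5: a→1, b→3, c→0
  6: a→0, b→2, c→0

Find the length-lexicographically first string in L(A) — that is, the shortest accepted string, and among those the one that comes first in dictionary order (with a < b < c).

bbb

A breadth-first search from 0 reaches an accepting state first via the path 0 → 4 → 6 → 2 on input bbb.
No string of length < 3 is accepted (BFS exhausts all shorter strings without reaching an accepting state), and bbb is the lexicographically least accepting string of length 3.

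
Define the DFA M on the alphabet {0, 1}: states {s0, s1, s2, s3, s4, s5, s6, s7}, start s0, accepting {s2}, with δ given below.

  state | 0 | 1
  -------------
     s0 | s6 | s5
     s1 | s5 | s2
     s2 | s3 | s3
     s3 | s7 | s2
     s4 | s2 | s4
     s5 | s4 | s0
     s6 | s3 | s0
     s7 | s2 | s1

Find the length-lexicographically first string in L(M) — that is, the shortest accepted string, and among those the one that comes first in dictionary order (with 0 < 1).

A breadth-first search from s0 reaches an accepting state first via the path s0 → s6 → s3 → s2 on input 001.
No string of length < 3 is accepted (BFS exhausts all shorter strings without reaching an accepting state), and 001 is the lexicographically least accepting string of length 3.

001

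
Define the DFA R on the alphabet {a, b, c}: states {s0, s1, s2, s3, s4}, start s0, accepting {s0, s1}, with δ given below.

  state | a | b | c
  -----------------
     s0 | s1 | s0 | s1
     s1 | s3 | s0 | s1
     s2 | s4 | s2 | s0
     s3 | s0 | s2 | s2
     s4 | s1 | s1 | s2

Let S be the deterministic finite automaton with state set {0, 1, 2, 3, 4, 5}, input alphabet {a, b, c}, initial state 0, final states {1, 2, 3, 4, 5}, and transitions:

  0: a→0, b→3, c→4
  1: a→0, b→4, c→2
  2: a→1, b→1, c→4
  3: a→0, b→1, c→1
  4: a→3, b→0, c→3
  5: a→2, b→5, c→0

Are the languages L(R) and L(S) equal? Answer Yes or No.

No

The empty string ε is accepted by R but rejected by S.
So L(R) ≠ L(S).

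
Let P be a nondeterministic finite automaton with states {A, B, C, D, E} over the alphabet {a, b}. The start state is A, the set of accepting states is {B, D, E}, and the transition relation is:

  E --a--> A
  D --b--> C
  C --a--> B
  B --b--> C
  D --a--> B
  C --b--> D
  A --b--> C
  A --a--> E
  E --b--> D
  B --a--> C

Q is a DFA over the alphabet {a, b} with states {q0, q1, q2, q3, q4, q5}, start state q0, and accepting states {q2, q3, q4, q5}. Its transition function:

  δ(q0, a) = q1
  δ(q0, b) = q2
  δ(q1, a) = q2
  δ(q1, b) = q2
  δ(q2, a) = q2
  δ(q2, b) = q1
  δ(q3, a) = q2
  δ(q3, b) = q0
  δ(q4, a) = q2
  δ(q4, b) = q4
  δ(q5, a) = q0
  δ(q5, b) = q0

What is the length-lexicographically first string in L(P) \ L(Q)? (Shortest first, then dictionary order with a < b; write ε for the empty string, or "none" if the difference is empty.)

The string a is accepted by P but not by Q.
No shorter string lies in the difference, and a is the lexicographically first length-1 string in L(P) \ L(Q).

a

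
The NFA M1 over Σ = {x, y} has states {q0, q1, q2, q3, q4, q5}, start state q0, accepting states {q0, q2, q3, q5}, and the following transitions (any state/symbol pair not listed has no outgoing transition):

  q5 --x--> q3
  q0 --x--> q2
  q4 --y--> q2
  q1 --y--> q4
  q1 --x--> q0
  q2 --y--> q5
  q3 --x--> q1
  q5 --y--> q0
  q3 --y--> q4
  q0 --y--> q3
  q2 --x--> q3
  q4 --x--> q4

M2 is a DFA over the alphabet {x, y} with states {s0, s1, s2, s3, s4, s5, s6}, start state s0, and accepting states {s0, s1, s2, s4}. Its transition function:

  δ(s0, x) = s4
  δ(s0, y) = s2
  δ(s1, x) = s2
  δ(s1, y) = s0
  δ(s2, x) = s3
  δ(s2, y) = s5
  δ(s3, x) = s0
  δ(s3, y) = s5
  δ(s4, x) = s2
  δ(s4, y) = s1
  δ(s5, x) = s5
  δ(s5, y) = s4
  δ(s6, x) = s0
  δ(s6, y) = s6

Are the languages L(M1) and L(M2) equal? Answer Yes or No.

Exploring the product automaton M1 × M2 from the start pair (q0, s0), following both machines on each input symbol, reaches 6 state pairs: (q0, s0), (q2, s4), (q3, s2), (q5, s1), (q1, s3), (q4, s5).
M1 accepts in {q0, q2, q3, q5} and M2 accepts in {s0, s1, s2, s4}. In every reachable pair the two components are either both accepting — (q0, s0), (q2, s4), (q3, s2), (q5, s1) — or both non-accepting, so no string is accepted by exactly one of the machines: L(M1) \ L(M2) and L(M2) \ L(M1) are both empty.
Hence every string is accepted by M1 iff it is accepted by M2, and the two languages coincide.

Yes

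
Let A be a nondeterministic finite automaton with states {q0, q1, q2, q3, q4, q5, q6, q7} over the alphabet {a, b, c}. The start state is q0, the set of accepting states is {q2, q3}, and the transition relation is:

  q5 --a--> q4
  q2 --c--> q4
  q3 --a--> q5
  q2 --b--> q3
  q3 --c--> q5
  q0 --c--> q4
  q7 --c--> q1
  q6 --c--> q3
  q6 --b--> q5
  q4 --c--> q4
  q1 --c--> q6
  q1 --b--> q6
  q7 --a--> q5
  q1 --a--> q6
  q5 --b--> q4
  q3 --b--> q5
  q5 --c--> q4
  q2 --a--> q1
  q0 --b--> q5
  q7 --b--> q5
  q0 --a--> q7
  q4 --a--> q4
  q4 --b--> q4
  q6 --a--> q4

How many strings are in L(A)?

The useful subgraph on states {q0, q1, q3, q6, q7} is acyclic, so L(A) is finite; the longest accepting path visits 5 useful states, giving maximum string length 4.
Counting accepting paths from q0 by length: 3 of length 4. Total 3.

3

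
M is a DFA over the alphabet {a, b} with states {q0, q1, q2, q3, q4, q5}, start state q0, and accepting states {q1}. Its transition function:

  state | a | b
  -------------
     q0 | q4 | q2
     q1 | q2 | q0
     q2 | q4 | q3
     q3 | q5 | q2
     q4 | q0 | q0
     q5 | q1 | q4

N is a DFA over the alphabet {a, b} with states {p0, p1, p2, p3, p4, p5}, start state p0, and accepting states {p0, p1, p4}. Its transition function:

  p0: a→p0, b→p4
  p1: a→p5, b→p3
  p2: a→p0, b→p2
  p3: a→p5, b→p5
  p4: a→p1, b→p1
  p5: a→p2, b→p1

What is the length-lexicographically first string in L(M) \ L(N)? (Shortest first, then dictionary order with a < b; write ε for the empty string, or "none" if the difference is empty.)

bbaa

The string bbaa is accepted by M but not by N.
No shorter string lies in the difference, and bbaa is the lexicographically first length-4 string in L(M) \ L(N).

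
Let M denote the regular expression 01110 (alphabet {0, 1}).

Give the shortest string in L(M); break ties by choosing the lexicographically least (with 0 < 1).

By inspection of the expression, no string of length less than 5 matches, and 01110 is the lexicographically first match of length 5.

01110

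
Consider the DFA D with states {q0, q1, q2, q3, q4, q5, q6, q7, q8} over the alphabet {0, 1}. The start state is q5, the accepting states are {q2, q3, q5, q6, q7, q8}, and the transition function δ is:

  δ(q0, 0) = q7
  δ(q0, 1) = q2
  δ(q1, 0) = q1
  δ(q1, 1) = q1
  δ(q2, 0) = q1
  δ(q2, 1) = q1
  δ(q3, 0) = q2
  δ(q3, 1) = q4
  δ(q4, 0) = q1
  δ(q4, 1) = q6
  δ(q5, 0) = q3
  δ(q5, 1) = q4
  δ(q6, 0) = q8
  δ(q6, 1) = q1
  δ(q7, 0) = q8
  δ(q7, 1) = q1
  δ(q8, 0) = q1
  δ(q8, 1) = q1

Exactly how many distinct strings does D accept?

The useful subgraph on states {q2, q3, q4, q5, q6, q8} is acyclic, so L(D) is finite; the longest accepting path visits 5 useful states, giving maximum string length 4.
Counting accepting paths from q5 by length: 1 of length 0, 1 of length 1, 2 of length 2, 2 of length 3, 1 of length 4. Total 7.

7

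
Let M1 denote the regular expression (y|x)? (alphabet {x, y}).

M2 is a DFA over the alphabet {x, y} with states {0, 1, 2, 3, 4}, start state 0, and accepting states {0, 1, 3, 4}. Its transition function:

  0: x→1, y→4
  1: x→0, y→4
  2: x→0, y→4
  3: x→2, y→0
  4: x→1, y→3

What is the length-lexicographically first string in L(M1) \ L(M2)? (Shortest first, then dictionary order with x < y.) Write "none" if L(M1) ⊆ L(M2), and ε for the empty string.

none

Converting the expression M1 to a DFA (subset construction, then merging equivalent states) gives the minimal DFA with states {r0, r1, r2}, start state r0, accepting states {r0, r1} and transitions r0: x→r1, y→r1; r1: x→r2, y→r2; r2: x→r2, y→r2.
Exploring the product automaton M1 × M2 from the start pair (r0, 0), following both machines on each input symbol, reaches 8 state pairs: (r0, 0), (r1, 1), (r1, 4), (r2, 0), (r2, 4), (r2, 1), (r2, 3), (r2, 2).
M1 accepts in {r0, r1} and M2 accepts in {0, 1, 3, 4}. The reachable pairs whose M1-component is accepting are (r0, 0), (r1, 1), (r1, 4); in each of them the M2-component is accepting too, so the product for L(M1) \ L(M2) (M1-component accepting, M2-component rejecting) has no reachable accepting pair and the difference is empty.
So every string accepted by M1 is also accepted by M2: L(M1) \ L(M2) = ∅ and there is no such string.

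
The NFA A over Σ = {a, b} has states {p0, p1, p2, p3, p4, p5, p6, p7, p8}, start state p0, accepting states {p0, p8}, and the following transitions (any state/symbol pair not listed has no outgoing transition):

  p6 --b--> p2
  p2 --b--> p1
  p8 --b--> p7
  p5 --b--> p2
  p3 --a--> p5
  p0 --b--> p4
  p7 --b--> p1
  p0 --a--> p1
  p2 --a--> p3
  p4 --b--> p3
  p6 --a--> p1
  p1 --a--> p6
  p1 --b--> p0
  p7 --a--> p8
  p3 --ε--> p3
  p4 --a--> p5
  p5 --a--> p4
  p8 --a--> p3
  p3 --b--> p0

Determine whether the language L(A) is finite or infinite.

State p0 is reachable from the start and can reach an accepting state, and it lies on the cycle p0 → p1 → p0.
Traversing that cycle any number of times yields accepted strings of unbounded length, so the language is infinite.

infinite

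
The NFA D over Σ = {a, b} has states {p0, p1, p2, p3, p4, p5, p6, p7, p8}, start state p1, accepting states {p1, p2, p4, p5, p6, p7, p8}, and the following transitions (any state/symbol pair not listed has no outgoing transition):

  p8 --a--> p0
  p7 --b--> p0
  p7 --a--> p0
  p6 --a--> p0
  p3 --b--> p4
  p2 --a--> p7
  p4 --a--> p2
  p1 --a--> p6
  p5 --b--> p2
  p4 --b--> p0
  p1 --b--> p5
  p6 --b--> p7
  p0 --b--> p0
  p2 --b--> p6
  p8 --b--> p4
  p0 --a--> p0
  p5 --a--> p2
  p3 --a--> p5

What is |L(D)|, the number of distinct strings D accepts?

12

The useful subgraph on states {p1, p2, p5, p6, p7} is acyclic, so L(D) is finite; the longest accepting path visits 5 useful states, giving maximum string length 4.
Counting accepting paths from p1 by length: 1 of length 0, 2 of length 1, 3 of length 2, 4 of length 3, 2 of length 4. Total 12.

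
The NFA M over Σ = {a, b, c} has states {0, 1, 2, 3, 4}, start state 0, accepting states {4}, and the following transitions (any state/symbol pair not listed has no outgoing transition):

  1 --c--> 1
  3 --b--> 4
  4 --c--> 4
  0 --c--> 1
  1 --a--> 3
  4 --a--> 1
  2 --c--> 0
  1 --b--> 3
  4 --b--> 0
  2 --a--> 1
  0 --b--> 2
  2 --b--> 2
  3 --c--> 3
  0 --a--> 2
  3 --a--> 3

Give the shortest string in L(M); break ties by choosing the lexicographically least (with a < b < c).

A breadth-first search from 0 reaches an accepting state first via the path 0 → 1 → 3 → 4 on input cab.
No string of length < 3 is accepted (BFS exhausts all shorter strings without reaching an accepting state), and cab is the lexicographically least accepting string of length 3.

cab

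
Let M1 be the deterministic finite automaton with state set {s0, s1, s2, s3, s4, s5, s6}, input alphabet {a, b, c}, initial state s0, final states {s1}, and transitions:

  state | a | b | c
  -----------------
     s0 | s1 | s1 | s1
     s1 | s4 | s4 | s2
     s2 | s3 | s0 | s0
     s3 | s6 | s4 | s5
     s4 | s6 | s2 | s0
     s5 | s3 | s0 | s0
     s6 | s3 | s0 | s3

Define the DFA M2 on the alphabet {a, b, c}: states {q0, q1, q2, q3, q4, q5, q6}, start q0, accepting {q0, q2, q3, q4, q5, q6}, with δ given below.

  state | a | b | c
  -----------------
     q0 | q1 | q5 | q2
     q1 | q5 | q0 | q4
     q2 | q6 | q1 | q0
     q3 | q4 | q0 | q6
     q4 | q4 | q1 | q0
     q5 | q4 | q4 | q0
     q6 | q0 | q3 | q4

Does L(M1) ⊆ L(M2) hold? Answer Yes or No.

No

The string a is in L(M1) but not in L(M2).
So L(M1) ⊄ L(M2).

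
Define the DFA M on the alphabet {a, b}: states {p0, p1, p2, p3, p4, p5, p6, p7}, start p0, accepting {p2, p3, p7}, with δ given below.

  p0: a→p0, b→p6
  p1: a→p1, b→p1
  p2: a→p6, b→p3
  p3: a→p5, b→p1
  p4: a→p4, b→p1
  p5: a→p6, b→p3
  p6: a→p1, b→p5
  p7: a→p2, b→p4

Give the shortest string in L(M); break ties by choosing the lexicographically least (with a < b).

A breadth-first search from p0 reaches an accepting state first via the path p0 → p6 → p5 → p3 on input bbb.
No string of length < 3 is accepted (BFS exhausts all shorter strings without reaching an accepting state), and bbb is the lexicographically least accepting string of length 3.

bbb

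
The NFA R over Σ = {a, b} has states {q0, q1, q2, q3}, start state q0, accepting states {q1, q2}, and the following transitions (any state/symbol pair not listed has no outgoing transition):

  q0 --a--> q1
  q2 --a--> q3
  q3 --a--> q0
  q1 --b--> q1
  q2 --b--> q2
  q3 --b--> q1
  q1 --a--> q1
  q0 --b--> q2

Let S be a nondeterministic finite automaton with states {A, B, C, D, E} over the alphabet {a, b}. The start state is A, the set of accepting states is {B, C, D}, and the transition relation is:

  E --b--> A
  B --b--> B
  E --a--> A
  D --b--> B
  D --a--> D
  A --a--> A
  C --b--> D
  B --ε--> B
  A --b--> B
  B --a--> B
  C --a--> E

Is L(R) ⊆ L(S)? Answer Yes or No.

The string a is in L(R) but not in L(S).
So L(R) ⊄ L(S).

No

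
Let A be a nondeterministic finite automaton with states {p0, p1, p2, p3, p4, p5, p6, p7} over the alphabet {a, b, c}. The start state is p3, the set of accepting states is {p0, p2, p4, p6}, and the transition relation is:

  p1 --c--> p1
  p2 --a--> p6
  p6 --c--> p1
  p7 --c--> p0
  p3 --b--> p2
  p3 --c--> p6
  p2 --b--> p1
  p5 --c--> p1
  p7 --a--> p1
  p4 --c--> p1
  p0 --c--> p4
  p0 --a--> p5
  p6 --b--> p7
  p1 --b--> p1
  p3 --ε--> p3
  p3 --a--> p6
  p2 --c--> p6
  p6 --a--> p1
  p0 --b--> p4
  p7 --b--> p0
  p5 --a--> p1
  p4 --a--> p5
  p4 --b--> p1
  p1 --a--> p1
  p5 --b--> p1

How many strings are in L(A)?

29

The useful subgraph on states {p0, p2, p3, p4, p6, p7} is acyclic, so L(A) is finite; the longest accepting path visits 6 useful states, giving maximum string length 5.
Counting accepting paths from p3 by length: 3 of length 1, 2 of length 2, 4 of length 3, 12 of length 4, 8 of length 5. Total 29.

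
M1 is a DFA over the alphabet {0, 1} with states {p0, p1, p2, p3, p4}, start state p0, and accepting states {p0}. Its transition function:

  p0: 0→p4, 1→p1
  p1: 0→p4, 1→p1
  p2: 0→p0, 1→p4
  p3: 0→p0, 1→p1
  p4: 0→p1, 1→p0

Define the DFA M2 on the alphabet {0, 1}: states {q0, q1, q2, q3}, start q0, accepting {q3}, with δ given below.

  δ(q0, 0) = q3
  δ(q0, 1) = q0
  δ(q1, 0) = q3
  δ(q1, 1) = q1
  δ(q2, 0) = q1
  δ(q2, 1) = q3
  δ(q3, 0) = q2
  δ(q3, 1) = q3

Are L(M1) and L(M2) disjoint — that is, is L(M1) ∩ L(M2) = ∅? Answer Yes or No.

No

The string 01 is accepted by both M1 and M2.
Hence L(M1) ∩ L(M2) ≠ ∅.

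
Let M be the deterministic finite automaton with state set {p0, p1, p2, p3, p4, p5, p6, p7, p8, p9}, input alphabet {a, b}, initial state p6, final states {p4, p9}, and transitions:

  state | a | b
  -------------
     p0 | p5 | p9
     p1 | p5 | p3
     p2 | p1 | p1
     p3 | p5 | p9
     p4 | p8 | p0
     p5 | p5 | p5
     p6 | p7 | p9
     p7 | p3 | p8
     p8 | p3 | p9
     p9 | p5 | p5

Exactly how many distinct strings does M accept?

The useful subgraph on states {p3, p6, p7, p8, p9} is acyclic, so L(M) is finite; the longest accepting path visits 5 useful states, giving maximum string length 4.
Counting accepting paths from p6 by length: 1 of length 1, 2 of length 3, 1 of length 4. Total 4.

4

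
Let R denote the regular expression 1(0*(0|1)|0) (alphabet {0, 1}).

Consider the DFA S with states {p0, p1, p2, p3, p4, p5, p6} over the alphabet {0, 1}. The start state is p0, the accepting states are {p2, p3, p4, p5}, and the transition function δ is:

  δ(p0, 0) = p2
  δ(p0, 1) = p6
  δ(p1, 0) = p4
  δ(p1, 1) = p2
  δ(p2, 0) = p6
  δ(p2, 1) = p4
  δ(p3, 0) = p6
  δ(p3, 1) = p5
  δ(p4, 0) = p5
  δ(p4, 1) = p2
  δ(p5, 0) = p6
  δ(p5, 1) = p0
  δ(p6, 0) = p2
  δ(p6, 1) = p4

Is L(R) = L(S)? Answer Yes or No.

The string 100 is accepted by R but rejected by S.
So L(R) ≠ L(S).

No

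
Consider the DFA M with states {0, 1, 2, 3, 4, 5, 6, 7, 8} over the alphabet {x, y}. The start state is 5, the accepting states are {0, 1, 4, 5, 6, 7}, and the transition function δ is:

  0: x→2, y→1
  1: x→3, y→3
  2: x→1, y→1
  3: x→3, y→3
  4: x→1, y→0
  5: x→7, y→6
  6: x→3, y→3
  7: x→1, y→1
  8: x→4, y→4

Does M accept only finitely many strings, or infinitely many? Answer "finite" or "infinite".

The useful states (reachable from 5 and able to reach an accepting state) are {1, 5, 6, 7}.
Restricted to these states the transition graph has no cycle, so every accepting path has bounded length and L is finite.

finite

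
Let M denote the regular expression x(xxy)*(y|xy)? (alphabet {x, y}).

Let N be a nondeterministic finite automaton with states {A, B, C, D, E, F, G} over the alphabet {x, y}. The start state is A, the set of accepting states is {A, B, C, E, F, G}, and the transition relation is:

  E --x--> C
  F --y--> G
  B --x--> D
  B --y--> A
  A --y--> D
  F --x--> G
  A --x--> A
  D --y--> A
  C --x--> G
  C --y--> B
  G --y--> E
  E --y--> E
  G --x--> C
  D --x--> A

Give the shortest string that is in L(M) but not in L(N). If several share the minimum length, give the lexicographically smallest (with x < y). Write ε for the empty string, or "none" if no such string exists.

The string xy is accepted by M but not by N.
No shorter string lies in the difference, and xy is the lexicographically first length-2 string in L(M) \ L(N).

xy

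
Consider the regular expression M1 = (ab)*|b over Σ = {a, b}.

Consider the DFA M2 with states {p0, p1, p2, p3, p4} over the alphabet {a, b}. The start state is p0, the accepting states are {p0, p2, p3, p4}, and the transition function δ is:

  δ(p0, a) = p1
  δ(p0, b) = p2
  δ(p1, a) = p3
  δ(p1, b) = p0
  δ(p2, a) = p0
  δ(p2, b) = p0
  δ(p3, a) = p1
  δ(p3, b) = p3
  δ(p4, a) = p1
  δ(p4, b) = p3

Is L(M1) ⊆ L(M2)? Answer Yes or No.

Yes

Converting the expression M1 to a DFA (subset construction, then merging equivalent states) gives the minimal DFA with states {r0, r1, r2, r3, r4}, start state r0, accepting states {r0, r2, r4} and transitions r0: a→r1, b→r2; r1: a→r3, b→r4; r2: a→r3, b→r3; r3: a→r3, b→r3; r4: a→r1, b→r3.
Exploring the product automaton M1 × M2 from the start pair (r0, p0), following both machines on each input symbol, reaches 8 state pairs: (r0, p0), (r1, p1), (r2, p2), (r3, p3), (r4, p0), (r3, p0), (r3, p1), (r3, p2).
M1 accepts in {r0, r2, r4} and M2 accepts in {p0, p2, p3, p4}. The reachable pairs whose M1-component is accepting are (r0, p0), (r2, p2), (r4, p0); in each of them the M2-component is accepting too, so the product for L(M1) \ L(M2) (M1-component accepting, M2-component rejecting) has no reachable accepting pair and the difference is empty.
Hence every string in L(M1) is also in L(M2).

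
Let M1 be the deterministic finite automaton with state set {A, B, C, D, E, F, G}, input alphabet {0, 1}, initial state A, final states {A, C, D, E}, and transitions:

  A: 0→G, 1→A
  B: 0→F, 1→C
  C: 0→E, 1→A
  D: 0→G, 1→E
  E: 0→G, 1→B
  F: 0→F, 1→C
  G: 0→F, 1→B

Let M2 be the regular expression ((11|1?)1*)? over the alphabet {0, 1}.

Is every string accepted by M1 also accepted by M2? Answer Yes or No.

The string 001 is in L(M1) but not in L(M2).
So L(M1) ⊄ L(M2).

No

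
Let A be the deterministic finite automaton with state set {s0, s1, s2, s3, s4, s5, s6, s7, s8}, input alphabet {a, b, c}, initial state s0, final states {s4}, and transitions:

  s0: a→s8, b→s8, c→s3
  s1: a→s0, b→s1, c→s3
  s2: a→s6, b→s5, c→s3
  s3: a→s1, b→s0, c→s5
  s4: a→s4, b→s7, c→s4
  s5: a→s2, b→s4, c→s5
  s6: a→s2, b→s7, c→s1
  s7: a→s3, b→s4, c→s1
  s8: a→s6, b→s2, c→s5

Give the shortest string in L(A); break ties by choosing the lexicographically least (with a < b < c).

acb

A breadth-first search from s0 reaches an accepting state first via the path s0 → s8 → s5 → s4 on input acb.
No string of length < 3 is accepted (BFS exhausts all shorter strings without reaching an accepting state), and acb is the lexicographically least accepting string of length 3.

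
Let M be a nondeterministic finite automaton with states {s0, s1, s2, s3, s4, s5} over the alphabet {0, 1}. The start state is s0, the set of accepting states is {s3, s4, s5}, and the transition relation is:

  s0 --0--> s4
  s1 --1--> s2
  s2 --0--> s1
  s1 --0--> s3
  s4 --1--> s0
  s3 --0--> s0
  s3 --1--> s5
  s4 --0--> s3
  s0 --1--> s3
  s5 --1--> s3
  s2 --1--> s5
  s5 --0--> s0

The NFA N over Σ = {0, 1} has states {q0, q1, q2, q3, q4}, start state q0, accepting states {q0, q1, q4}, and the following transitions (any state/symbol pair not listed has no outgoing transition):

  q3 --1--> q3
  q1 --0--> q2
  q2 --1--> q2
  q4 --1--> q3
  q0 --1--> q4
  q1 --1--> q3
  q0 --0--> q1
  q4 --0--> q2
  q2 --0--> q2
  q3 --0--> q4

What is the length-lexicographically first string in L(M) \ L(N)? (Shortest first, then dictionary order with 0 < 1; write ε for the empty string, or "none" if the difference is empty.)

00

The string 00 is accepted by M but not by N.
No shorter string lies in the difference, and 00 is the lexicographically first length-2 string in L(M) \ L(N).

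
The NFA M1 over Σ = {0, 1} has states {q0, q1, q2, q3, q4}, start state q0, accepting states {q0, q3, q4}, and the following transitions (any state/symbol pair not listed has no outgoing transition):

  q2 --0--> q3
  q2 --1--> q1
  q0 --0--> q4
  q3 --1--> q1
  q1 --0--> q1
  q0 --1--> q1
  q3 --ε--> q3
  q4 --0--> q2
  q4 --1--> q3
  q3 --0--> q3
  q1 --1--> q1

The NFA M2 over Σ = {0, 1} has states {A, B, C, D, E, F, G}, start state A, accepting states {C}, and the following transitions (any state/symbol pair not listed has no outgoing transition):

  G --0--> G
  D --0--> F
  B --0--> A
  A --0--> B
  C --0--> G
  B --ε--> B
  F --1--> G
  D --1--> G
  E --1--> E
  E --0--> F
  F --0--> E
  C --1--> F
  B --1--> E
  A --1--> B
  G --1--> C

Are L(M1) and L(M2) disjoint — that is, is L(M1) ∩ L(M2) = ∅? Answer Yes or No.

Yes

Exploring the product automaton M1 × M2 from the start pair (q0, A), following both machines on each input symbol, reaches 13 state pairs: (q0, A), (q4, B), (q1, B), (q2, A), (q3, E), (q1, A), (q1, E), (q3, B), (q3, F), (q1, F), (q3, A), (q1, G), (q1, C).
M1 accepts in {q0, q3, q4} and M2 accepts in {C}; no reachable pair has both components accepting, so no string drives both machines to acceptance simultaneously and L(M1) ∩ L(M2) = ∅.
So no string is accepted by both, and the intersection is empty.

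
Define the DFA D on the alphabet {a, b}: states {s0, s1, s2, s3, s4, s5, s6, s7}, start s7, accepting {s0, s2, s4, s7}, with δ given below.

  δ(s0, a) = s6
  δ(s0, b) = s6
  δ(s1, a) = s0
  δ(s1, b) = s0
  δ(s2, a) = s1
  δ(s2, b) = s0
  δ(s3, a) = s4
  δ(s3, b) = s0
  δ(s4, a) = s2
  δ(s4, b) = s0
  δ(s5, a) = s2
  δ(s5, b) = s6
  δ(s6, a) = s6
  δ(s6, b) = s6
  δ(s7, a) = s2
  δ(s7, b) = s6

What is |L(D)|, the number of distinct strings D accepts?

The useful subgraph on states {s0, s1, s2, s7} is acyclic, so L(D) is finite; the longest accepting path visits 4 useful states, giving maximum string length 3.
Counting accepting paths from s7 by length: 1 of length 0, 1 of length 1, 1 of length 2, 2 of length 3. Total 5.

5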